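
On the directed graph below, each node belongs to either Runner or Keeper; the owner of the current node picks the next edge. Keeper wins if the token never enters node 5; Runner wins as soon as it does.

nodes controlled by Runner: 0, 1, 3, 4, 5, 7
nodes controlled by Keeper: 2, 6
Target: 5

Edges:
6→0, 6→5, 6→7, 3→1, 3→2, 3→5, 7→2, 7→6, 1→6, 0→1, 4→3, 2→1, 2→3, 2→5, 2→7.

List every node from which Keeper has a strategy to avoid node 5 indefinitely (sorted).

A0 = {5}
A1: add {3} — 3 (Runner) has 3→5.
A2: add {4} — 4 (Runner) has 4→3.
A3 = A2; e.g. 0 (Runner) has no edge into A2. Fixed point.
Runner's attractor = {3, 4, 5}; Keeper avoids the target exactly from the complement.

0, 1, 2, 6, 7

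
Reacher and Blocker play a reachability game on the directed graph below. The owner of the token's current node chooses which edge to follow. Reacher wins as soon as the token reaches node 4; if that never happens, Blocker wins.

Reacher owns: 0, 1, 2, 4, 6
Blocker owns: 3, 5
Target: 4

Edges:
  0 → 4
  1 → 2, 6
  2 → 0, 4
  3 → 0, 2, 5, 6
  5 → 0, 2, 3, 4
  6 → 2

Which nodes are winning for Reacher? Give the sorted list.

A0 = {4}
A1: add {0, 2} — 0 (Reacher) has 0→4; 2 (Reacher) has 2→4.
A2: add {1, 6} — 1 (Reacher) has 1→2; 6 (Reacher) has 6→2.
A3 = A2; e.g. 3 (Blocker) can still go to 5. Fixed point.
Reacher's winning region = {0, 1, 2, 4, 6}.

0, 1, 2, 4, 6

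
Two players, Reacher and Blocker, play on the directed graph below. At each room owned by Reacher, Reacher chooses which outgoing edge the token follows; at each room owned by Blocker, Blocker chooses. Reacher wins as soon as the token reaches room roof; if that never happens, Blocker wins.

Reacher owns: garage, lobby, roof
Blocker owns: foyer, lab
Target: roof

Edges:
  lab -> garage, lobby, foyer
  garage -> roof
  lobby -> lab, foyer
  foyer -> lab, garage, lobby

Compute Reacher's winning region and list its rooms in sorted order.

A0 = {roof}
A1: add {garage} — garage (Reacher) has garage→roof.
A2 = A1; e.g. lab (Blocker) can still go to lobby. Fixed point.
Reacher's winning region = {garage, roof}.

garage, roof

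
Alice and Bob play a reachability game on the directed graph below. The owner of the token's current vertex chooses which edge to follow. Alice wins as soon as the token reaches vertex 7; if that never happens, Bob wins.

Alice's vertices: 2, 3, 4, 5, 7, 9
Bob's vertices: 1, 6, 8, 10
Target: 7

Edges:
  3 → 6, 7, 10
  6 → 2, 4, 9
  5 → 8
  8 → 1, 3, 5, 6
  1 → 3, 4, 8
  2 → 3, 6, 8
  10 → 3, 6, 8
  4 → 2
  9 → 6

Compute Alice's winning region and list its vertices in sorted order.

A0 = {7}
A1: add {3} — 3 (Alice) has 3→7.
A2: add {2} — 2 (Alice) has 2→3.
A3: add {4} — 4 (Alice) has 4→2.
A4 = A3; e.g. 1 (Bob) can still go to 8. Fixed point.
Alice's winning region = {2, 3, 4, 7}.

2, 3, 4, 7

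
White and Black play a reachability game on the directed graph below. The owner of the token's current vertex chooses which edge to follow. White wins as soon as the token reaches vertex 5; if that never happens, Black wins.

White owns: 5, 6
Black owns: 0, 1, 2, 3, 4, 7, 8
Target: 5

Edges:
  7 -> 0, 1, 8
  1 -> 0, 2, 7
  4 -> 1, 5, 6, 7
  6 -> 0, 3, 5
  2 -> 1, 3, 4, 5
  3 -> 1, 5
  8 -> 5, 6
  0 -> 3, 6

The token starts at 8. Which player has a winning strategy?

White

A0 = {5}
A1: add {6} — 6 (White) has 6→5.
A2: add {8} — 8 (Black): all of {5, 6} already in.
A3 = A2; e.g. 0 (Black) can still go to 3. Fixed point.
8 ∈ A2, so White can force the target.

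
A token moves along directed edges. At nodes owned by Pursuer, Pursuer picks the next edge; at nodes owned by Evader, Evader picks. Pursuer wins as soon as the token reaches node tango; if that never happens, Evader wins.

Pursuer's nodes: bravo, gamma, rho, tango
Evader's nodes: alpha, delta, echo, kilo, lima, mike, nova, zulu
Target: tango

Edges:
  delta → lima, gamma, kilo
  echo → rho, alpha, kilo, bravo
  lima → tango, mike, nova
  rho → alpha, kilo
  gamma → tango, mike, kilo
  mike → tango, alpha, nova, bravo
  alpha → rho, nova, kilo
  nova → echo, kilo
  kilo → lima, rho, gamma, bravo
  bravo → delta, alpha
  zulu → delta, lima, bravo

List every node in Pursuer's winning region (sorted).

A0 = {tango}
A1: add {gamma} — gamma (Pursuer) has gamma→tango.
A2 = A1; e.g. delta (Evader) can still go to lima. Fixed point.
Pursuer's winning region = {gamma, tango}.

gamma, tango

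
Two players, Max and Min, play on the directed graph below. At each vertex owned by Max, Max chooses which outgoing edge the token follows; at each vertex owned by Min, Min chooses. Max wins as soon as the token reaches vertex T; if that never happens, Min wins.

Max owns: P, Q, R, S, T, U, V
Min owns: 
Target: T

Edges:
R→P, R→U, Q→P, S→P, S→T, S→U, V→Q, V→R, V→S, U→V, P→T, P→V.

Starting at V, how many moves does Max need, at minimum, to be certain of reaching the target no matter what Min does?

A0 = {T}
A1: add {P, S} — P (Max) has P→T; S (Max) has S→T.
A2: add {Q, R, V} — Q (Max) has Q→P; R (Max) has R→P; V (Max) has V→S.
V enters the attractor at level 2, so Max can force the target in 2 moves from there.

2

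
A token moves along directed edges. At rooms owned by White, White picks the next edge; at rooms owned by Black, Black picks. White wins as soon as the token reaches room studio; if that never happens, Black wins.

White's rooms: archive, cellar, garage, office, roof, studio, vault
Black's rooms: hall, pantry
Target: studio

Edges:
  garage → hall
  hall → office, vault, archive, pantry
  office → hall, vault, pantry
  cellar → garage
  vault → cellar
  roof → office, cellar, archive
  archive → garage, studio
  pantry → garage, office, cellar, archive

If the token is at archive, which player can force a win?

White

A0 = {studio}
A1: add {archive} — archive (White) has archive→studio.
archive ∈ A1, so White can force the target.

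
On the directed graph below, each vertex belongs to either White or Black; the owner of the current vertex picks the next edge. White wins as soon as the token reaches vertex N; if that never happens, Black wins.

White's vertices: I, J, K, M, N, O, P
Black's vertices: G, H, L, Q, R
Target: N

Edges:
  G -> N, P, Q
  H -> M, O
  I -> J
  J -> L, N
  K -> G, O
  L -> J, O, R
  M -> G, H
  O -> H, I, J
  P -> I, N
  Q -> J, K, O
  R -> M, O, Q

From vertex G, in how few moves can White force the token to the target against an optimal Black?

5

A0 = {N}
A1: add {J, P} — J (White) has J→N; P (White) has P→N.
A2: add {I, O} — I (White) has I→J; O (White) has O→J.
A3: add {K} — K (White) has K→O.
A4: add {Q} — Q (Black): all of {J, K, O} already in.
A5: add {G} — G (Black): all of {N, P, Q} already in.
G enters the attractor at level 5, so White can force the target in 5 moves from there.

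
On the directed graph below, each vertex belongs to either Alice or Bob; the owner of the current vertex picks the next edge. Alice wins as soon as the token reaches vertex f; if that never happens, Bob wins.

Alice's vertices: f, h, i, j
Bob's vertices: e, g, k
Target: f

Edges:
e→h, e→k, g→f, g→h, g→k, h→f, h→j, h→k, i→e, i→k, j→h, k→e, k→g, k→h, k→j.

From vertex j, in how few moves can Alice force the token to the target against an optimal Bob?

A0 = {f}
A1: add {h} — h (Alice) has h→f.
A2: add {j} — j (Alice) has j→h.
A3 = A2; e.g. e (Bob) can still go to k. Fixed point.
j enters the attractor at level 2, so Alice can force the target in 2 moves from there.

2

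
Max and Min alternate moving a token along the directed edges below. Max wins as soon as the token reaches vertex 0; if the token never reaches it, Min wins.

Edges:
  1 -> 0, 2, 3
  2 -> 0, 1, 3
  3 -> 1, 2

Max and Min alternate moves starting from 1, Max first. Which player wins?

Track states (vertex, player-to-move).
A0 = {(0,Max), (0,Min)}
A1: add {(1,Max), (2,Max)}.
(1,Max) ∈ A1 ⇒ Max forces the target.

Max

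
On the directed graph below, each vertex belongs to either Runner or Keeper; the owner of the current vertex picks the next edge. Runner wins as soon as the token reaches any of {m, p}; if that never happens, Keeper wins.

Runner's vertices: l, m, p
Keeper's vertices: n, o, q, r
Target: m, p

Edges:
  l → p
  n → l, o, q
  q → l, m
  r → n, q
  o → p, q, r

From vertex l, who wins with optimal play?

Runner

A0 = {m, p}
A1: add {l} — l (Runner) has l→p.
l ∈ A1, so Runner can force the target.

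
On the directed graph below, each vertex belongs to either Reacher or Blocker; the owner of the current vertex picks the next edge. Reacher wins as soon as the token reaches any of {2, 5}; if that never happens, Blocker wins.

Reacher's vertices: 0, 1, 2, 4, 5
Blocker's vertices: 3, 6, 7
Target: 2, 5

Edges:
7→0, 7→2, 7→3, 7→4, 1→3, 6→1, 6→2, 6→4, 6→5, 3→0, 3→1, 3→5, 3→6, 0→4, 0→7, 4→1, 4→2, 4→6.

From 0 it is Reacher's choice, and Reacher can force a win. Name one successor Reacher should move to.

4

A0 = {2, 5}
A1: add {4} — 4 (Reacher) has 4→2.
A2: add {0} — 0 (Reacher) has 0→4.
A3 = A2; e.g. 1 (Reacher) has no edge into A2. Fixed point.
From 0, successor 4 is in the attractor (rank 1); the other successor 7 is not.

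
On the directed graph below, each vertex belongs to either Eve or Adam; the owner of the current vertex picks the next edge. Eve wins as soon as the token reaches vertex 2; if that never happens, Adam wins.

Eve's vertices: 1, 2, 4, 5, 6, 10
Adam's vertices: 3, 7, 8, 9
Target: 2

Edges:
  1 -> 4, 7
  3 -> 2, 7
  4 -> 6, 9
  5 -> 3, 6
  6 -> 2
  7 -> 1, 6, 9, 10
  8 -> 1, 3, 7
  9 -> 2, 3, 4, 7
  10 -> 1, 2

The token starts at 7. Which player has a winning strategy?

Adam

A0 = {2}
A1: add {6, 10} — 6 (Eve) has 6→2; 10 (Eve) has 10→2.
A2: add {4, 5} — 4 (Eve) has 4→6; 5 (Eve) has 5→6.
A3: add {1} — 1 (Eve) has 1→4.
A4 = A3; e.g. 3 (Adam) can still go to 7. Fixed point.
7 never enters the attractor, so Adam can avoid the target forever.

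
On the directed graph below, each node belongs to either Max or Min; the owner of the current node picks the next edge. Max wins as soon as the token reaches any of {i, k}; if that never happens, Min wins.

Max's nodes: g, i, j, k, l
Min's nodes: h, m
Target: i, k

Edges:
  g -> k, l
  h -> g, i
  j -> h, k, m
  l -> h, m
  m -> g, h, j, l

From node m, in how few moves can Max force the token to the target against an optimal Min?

4

A0 = {i, k}
A1: add {g, j} — g (Max) has g→k; j (Max) has j→k.
A2: add {h} — h (Min): all of {g, i} already in.
A3: add {l} — l (Max) has l→h.
A4: add {m} — m (Min): all of {g, h, j, l} already in.
A4 = all vertices. Fixed point.
m enters the attractor at level 4, so Max can force the target in 4 moves from there.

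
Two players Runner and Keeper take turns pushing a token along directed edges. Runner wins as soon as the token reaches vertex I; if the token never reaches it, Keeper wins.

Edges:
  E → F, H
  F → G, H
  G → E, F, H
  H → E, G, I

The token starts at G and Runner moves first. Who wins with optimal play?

Keeper

Track states (vertex, player-to-move).
A0 = {(I,Runner), (I,Keeper)}
A1: add {(H,Runner)}.
A2 = A1; e.g. (E,Runner) stays out. (G,Runner) never enters ⇒ Keeper avoids the target.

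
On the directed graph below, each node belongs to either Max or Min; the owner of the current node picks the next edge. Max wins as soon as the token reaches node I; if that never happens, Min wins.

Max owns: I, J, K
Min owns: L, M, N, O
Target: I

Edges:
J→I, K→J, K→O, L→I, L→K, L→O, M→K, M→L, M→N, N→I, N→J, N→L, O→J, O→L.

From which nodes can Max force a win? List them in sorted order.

I, J, K

A0 = {I}
A1: add {J} — J (Max) has J→I.
A2: add {K} — K (Max) has K→J.
A3 = A2; e.g. L (Min) can still go to O. Fixed point.
Max's winning region = {I, J, K}.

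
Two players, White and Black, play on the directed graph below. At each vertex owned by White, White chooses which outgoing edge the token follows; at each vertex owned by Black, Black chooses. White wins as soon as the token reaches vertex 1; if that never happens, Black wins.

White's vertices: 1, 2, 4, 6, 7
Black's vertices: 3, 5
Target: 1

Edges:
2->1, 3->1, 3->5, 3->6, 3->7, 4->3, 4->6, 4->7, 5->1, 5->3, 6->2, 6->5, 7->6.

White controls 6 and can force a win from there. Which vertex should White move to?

2

A0 = {1}
A1: add {2} — 2 (White) has 2→1.
A2: add {6} — 6 (White) has 6→2.
A3: add {4, 7} — 4 (White) has 4→6; 7 (White) has 7→6.
A4 = A3; e.g. 3 (Black) can still go to 5. Fixed point.
From 6, successor 2 is in the attractor (rank 1); the other successor 5 is not.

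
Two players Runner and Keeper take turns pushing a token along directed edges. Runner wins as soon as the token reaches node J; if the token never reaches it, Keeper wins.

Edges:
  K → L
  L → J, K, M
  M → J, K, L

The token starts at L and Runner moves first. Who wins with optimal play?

Runner

Track states (vertex, player-to-move).
A0 = {(J,Runner), (J,Keeper)}
A1: add {(L,Runner), (M,Runner)}.
(L,Runner) ∈ A1 ⇒ Runner forces the target.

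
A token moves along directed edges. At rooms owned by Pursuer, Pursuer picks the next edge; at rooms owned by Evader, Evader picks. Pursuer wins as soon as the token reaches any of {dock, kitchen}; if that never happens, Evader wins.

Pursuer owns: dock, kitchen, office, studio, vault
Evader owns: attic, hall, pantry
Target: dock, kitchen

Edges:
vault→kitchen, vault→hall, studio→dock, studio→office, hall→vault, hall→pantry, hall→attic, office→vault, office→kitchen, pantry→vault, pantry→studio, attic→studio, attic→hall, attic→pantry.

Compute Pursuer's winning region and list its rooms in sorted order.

A0 = {dock, kitchen}
A1: add {office, studio, vault} — vault (Pursuer) has vault→kitchen; studio (Pursuer) has studio→dock; office (Pursuer) has office→kitchen.
A2: add {pantry} — pantry (Evader): all of {vault, studio} already in.
A3 = A2; e.g. hall (Evader) can still go to attic. Fixed point.
Pursuer's winning region = {dock, kitchen, office, pantry, studio, vault}.

dock, kitchen, office, pantry, studio, vault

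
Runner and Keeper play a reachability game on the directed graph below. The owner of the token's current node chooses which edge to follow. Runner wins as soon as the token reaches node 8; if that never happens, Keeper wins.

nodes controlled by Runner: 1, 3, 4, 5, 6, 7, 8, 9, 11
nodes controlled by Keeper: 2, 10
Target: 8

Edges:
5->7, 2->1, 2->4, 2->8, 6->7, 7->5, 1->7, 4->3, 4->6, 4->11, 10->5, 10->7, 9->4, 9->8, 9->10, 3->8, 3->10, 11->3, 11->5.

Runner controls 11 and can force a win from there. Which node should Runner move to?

3

A0 = {8}
A1: add {3, 9} — 3 (Runner) has 3→8; 9 (Runner) has 9→8.
A2: add {4, 11} — 4 (Runner) has 4→3; 11 (Runner) has 11→3.
A3 = A2; e.g. 1 (Runner) has no edge into A2. Fixed point.
From 11, successor 3 is in the attractor (rank 1); the other successor 5 is not.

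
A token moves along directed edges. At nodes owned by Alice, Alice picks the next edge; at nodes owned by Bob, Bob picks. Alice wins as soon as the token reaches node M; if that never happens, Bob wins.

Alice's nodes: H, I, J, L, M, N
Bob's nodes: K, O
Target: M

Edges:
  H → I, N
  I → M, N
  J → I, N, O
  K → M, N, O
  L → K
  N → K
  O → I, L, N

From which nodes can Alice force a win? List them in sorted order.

A0 = {M}
A1: add {I} — I (Alice) has I→M.
A2: add {H, J} — H (Alice) has H→I; J (Alice) has J→I.
A3 = A2; e.g. K (Bob) can still go to N. Fixed point.
Alice's winning region = {H, I, J, M}.

H, I, J, M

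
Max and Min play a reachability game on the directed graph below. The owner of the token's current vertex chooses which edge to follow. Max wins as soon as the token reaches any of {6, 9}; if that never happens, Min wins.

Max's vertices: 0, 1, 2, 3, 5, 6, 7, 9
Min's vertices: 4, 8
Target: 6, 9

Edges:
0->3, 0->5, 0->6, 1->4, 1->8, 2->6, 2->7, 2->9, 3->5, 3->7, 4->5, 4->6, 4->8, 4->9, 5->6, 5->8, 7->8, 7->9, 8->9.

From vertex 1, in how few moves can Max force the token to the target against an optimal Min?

2

A0 = {6, 9}
A1: add {0, 2, 5, 7, 8} — 0 (Max) has 0→6; 2 (Max) has 2→6; 5 (Max) has 5→6; 7 (Max) has 7→9; 8 (Min): all of {9} already in.
A2: add {1, 3, 4} — 1 (Max) has 1→8; 3 (Max) has 3→5; 4 (Min): all of {5, 6, 8, 9} already in.
A2 = all vertices. Fixed point.
1 enters the attractor at level 2, so Max can force the target in 2 moves from there.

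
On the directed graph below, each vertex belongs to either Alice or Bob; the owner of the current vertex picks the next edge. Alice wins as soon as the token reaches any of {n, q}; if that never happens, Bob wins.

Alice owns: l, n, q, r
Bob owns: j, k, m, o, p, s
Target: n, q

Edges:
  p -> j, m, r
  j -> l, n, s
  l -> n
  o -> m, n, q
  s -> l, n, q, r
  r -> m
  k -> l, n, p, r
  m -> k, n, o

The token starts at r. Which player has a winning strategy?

A0 = {n, q}
A1: add {l} — l (Alice) has l→n.
A2 = A1; e.g. j (Bob) can still go to s. Fixed point.
r never enters the attractor, so Bob can avoid the target forever.

Bob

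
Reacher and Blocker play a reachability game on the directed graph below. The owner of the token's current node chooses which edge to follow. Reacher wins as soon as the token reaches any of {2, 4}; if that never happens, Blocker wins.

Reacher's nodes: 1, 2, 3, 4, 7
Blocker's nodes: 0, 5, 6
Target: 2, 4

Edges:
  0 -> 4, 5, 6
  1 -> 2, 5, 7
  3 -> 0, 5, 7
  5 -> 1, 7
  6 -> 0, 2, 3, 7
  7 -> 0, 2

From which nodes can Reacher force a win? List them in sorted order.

A0 = {2, 4}
A1: add {1, 7} — 1 (Reacher) has 1→2; 7 (Reacher) has 7→2.
A2: add {3, 5} — 3 (Reacher) has 3→7; 5 (Blocker): all of {1, 7} already in.
A3 = A2; e.g. 0 (Blocker) can still go to 6. Fixed point.
Reacher's winning region = {1, 2, 3, 4, 5, 7}.

1, 2, 3, 4, 5, 7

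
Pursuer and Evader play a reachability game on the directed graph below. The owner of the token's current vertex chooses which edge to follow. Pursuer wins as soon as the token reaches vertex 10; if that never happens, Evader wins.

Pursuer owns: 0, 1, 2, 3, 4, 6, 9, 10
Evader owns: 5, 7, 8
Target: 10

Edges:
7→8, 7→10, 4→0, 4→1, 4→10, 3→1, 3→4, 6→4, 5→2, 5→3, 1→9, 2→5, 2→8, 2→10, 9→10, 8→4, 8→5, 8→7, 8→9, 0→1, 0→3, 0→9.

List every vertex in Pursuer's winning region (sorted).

A0 = {10}
A1: add {2, 4, 9} — 2 (Pursuer) has 2→10; 4 (Pursuer) has 4→10; 9 (Pursuer) has 9→10.
A2: add {0, 1, 3, 6} — 0 (Pursuer) has 0→9; 1 (Pursuer) has 1→9; 3 (Pursuer) has 3→4; 6 (Pursuer) has 6→4.
A3: add {5} — 5 (Evader): all of {2, 3} already in.
A4 = A3; e.g. 7 (Evader) can still go to 8. Fixed point.
Pursuer's winning region = {0, 1, 2, 3, 4, 5, 6, 9, 10}.

0, 1, 2, 3, 4, 5, 6, 9, 10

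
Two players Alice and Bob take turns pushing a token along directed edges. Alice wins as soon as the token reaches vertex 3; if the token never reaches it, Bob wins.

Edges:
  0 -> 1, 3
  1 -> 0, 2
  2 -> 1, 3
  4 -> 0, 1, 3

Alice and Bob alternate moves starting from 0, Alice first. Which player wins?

Track states (vertex, player-to-move).
A0 = {(3,Alice), (3,Bob)}
A1: add {(0,Alice), (2,Alice), (4,Alice)}.
(0,Alice) ∈ A1 ⇒ Alice forces the target.

Alice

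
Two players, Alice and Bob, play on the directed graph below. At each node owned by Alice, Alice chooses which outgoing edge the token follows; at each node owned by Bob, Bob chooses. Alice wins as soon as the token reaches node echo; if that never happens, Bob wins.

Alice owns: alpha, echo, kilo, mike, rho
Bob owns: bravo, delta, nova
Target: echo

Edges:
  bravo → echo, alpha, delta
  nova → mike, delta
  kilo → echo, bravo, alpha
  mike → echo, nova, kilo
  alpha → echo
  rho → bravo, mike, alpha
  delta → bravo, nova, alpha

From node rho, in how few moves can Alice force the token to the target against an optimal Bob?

2

A0 = {echo}
A1: add {alpha, kilo, mike} — kilo (Alice) has kilo→echo; mike (Alice) has mike→echo; alpha (Alice) has alpha→echo.
A2: add {rho} — rho (Alice) has rho→mike.
A3 = A2; e.g. bravo (Bob) can still go to delta. Fixed point.
rho enters the attractor at level 2, so Alice can force the target in 2 moves from there.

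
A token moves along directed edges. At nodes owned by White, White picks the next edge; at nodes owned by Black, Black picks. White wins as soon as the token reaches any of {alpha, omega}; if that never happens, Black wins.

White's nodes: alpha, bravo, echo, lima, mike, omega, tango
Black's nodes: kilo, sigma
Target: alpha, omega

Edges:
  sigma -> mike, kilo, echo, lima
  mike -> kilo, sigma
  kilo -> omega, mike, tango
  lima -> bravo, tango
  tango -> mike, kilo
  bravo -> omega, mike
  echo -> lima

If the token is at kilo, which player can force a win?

A0 = {alpha, omega}
A1: add {bravo} — bravo (White) has bravo→omega.
A2: add {lima} — lima (White) has lima→bravo.
A3: add {echo} — echo (White) has echo→lima.
A4 = A3; e.g. mike (White) has no edge into A3. Fixed point.
kilo never enters the attractor, so Black can avoid the target forever.

Black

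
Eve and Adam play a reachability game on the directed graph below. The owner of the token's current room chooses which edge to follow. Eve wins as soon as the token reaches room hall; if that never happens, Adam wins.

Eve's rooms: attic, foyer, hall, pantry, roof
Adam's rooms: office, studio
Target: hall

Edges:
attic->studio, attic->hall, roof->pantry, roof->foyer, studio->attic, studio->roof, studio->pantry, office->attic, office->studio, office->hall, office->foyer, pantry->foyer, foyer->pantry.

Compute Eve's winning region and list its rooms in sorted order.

attic, hall

A0 = {hall}
A1: add {attic} — attic (Eve) has attic→hall.
A2 = A1; e.g. roof (Eve) has no edge into A1. Fixed point.
Eve's winning region = {attic, hall}.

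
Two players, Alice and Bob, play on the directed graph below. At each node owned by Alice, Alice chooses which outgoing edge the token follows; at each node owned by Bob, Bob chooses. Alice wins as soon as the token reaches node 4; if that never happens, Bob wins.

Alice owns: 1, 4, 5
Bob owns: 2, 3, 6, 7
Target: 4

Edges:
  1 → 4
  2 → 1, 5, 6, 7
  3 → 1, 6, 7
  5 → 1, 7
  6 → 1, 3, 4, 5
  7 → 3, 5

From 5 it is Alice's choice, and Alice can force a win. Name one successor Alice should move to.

A0 = {4}
A1: add {1} — 1 (Alice) has 1→4.
A2: add {5} — 5 (Alice) has 5→1.
A3 = A2; e.g. 2 (Bob) can still go to 6. Fixed point.
From 5, successor 1 is in the attractor (rank 1); the other successor 7 is not.

1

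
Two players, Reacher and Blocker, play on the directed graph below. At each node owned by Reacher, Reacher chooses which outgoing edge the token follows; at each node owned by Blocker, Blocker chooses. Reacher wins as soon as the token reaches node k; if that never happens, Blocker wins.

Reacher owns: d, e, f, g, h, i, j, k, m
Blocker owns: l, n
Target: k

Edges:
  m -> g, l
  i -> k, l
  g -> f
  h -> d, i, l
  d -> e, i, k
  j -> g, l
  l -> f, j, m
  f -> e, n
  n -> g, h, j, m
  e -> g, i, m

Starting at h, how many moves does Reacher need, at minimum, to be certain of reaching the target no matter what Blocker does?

A0 = {k}
A1: add {d, i} — d (Reacher) has d→k; i (Reacher) has i→k.
A2: add {e, h} — e (Reacher) has e→i; h (Reacher) has h→d.
h enters the attractor at level 2, so Reacher can force the target in 2 moves from there.

2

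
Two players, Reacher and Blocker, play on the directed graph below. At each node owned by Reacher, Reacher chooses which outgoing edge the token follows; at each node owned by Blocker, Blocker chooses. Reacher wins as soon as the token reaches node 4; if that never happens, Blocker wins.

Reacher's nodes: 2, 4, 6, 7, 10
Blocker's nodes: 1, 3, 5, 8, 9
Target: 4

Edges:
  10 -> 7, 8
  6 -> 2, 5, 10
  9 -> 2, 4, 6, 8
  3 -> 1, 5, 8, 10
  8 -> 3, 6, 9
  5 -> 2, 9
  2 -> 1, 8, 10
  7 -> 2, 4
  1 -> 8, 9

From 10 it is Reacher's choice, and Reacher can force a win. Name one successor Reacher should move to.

7

A0 = {4}
A1: add {7} — 7 (Reacher) has 7→4.
A2: add {10} — 10 (Reacher) has 10→7.
A3: add {2, 6} — 2 (Reacher) has 2→10; 6 (Reacher) has 6→10.
A4 = A3; e.g. 1 (Blocker) can still go to 8. Fixed point.
From 10, successor 7 is in the attractor (rank 1); the other successor 8 is not.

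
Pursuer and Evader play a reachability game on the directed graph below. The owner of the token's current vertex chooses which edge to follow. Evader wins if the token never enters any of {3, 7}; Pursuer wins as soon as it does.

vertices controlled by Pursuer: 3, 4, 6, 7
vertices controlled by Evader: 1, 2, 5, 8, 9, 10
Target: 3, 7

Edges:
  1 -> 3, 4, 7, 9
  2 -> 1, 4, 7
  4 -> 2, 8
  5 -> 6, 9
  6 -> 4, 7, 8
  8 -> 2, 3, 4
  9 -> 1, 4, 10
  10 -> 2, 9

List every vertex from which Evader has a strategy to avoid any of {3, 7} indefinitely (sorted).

1, 2, 4, 5, 8, 9, 10

A0 = {3, 7}
A1: add {6} — 6 (Pursuer) has 6→7.
A2 = A1; e.g. 1 (Evader) can still go to 4. Fixed point.
Pursuer's attractor = {3, 6, 7}; Evader avoids the target exactly from the complement.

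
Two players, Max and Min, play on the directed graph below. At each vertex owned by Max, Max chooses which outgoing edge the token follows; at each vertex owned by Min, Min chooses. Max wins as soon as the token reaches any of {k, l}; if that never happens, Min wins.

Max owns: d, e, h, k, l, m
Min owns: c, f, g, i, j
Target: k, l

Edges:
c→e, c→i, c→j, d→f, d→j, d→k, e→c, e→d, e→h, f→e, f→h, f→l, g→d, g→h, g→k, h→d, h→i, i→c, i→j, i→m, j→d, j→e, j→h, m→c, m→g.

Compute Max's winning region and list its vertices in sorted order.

d, e, f, g, h, j, k, l, m

A0 = {k, l}
A1: add {d} — d (Max) has d→k.
A2: add {e, h} — e (Max) has e→d; h (Max) has h→d.
A3: add {f, g, j} — f (Min): all of {e, h, l} already in; g (Min): all of {d, h, k} already in; j (Min): all of {d, e, h} already in.
A4: add {m} — m (Max) has m→g.
A5 = A4; e.g. c (Min) can still go to i. Fixed point.
Max's winning region = {d, e, f, g, h, j, k, l, m}.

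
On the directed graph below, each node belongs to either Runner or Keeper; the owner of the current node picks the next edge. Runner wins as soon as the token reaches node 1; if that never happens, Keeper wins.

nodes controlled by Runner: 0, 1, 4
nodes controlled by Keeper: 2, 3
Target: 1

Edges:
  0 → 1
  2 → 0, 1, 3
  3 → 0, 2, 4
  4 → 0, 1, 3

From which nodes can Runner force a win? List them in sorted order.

A0 = {1}
A1: add {0, 4} — 0 (Runner) has 0→1; 4 (Runner) has 4→1.
A2 = A1; e.g. 2 (Keeper) can still go to 3. Fixed point.
Runner's winning region = {0, 1, 4}.

0, 1, 4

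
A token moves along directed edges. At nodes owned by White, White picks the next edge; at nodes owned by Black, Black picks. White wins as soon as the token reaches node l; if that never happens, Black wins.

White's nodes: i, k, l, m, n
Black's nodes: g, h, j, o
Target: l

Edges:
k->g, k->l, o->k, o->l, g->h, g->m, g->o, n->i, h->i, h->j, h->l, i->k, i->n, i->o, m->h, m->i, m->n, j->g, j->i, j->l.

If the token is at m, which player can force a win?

White

A0 = {l}
A1: add {k} — k (White) has k→l.
A2: add {i, o} — i (White) has i→k; o (Black): all of {k, l} already in.
A3: add {m, n} — m (White) has m→i; n (White) has n→i.
A4 = A3; e.g. g (Black) can still go to h. Fixed point.
m ∈ A3, so White can force the target.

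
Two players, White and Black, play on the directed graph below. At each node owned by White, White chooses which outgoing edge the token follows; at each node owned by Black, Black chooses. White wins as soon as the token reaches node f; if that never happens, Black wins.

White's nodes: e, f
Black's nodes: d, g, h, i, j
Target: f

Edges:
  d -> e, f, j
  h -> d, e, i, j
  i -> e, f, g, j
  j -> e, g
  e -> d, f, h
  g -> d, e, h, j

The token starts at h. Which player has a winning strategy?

A0 = {f}
A1: add {e} — e (White) has e→f.
A2 = A1; e.g. d (Black) can still go to j. Fixed point.
h never enters the attractor, so Black can avoid the target forever.

Black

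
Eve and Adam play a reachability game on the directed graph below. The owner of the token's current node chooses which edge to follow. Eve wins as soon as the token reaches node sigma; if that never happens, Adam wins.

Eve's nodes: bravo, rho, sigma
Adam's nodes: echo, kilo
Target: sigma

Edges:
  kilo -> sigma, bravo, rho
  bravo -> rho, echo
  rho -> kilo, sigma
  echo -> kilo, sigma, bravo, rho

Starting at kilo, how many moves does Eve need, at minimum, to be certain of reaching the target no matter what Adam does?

A0 = {sigma}
A1: add {rho} — rho (Eve) has rho→sigma.
A2: add {bravo} — bravo (Eve) has bravo→rho.
A3: add {kilo} — kilo (Adam): all of {sigma, bravo, rho} already in.
kilo enters the attractor at level 3, so Eve can force the target in 3 moves from there.

3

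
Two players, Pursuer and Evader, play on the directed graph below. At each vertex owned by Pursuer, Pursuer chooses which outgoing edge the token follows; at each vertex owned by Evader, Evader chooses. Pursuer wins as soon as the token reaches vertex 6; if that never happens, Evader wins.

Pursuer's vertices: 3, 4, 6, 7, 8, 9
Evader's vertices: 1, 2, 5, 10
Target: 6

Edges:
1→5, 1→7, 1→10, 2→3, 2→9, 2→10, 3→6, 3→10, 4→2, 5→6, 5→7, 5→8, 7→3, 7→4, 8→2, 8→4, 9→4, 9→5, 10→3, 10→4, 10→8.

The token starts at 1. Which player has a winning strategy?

Evader

A0 = {6}
A1: add {3} — 3 (Pursuer) has 3→6.
A2: add {7} — 7 (Pursuer) has 7→3.
A3 = A2; e.g. 1 (Evader) can still go to 5. Fixed point.
1 never enters the attractor, so Evader can avoid the target forever.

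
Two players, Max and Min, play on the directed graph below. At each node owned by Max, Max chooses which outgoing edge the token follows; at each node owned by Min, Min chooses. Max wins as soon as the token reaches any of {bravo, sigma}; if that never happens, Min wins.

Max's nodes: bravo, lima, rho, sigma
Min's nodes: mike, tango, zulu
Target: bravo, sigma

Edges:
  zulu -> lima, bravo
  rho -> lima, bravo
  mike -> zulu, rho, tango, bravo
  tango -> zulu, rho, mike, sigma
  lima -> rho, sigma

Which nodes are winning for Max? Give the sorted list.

bravo, lima, rho, sigma, zulu

A0 = {bravo, sigma}
A1: add {lima, rho} — rho (Max) has rho→bravo; lima (Max) has lima→sigma.
A2: add {zulu} — zulu (Min): all of {lima, bravo} already in.
A3 = A2; e.g. mike (Min) can still go to tango. Fixed point.
Max's winning region = {bravo, lima, rho, sigma, zulu}.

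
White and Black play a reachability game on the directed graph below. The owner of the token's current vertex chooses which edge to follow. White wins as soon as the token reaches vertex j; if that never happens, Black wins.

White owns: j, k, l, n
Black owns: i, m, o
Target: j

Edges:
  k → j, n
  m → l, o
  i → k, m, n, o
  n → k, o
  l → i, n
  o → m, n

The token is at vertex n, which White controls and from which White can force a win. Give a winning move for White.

k

A0 = {j}
A1: add {k} — k (White) has k→j.
A2: add {n} — n (White) has n→k.
A3: add {l} — l (White) has l→n.
A4 = A3; e.g. i (Black) can still go to m. Fixed point.
From n, successor k is in the attractor (rank 1); the other successor o is not.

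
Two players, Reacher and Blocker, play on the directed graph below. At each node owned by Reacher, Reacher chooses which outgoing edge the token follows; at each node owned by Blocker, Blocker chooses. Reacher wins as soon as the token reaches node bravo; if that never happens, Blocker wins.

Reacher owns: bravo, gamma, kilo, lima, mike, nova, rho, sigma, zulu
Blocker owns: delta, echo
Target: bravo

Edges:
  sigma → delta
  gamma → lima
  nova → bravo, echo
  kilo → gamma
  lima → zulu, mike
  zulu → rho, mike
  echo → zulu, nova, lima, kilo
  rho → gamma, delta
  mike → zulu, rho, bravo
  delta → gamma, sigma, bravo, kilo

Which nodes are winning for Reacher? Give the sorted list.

bravo, echo, gamma, kilo, lima, mike, nova, rho, zulu

A0 = {bravo}
A1: add {mike, nova} — nova (Reacher) has nova→bravo; mike (Reacher) has mike→bravo.
A2: add {lima, zulu} — zulu (Reacher) has zulu→mike; lima (Reacher) has lima→mike.
A3: add {gamma} — gamma (Reacher) has gamma→lima.
A4: add {kilo, rho} — rho (Reacher) has rho→gamma; kilo (Reacher) has kilo→gamma.
A5: add {echo} — echo (Blocker): all of {zulu, nova, lima, kilo} already in.
A6 = A5; e.g. delta (Blocker) can still go to sigma. Fixed point.
Reacher's winning region = {bravo, echo, gamma, kilo, lima, mike, nova, rho, zulu}.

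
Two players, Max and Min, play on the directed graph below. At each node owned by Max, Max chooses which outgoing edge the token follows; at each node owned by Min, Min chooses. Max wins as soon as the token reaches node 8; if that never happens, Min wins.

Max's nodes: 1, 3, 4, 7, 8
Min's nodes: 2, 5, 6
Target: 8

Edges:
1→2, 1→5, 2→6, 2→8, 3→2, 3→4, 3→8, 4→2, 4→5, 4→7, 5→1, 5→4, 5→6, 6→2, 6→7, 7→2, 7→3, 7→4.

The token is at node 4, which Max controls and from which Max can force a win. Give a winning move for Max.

7

A0 = {8}
A1: add {3} — 3 (Max) has 3→8.
A2: add {7} — 7 (Max) has 7→3.
A3: add {4} — 4 (Max) has 4→7.
A4 = A3; e.g. 1 (Max) has no edge into A3. Fixed point.
From 4, successor 7 is in the attractor (rank 2); the other successors 2, 5 are not.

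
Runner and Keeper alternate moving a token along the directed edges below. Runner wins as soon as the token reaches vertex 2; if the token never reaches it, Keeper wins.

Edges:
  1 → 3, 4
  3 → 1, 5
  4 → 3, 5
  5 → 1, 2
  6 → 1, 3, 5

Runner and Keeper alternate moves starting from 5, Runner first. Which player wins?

Track states (vertex, player-to-move).
A0 = {(2,Runner), (2,Keeper)}
A1: add {(5,Runner)}.
(5,Runner) ∈ A1 ⇒ Runner forces the target.

Runner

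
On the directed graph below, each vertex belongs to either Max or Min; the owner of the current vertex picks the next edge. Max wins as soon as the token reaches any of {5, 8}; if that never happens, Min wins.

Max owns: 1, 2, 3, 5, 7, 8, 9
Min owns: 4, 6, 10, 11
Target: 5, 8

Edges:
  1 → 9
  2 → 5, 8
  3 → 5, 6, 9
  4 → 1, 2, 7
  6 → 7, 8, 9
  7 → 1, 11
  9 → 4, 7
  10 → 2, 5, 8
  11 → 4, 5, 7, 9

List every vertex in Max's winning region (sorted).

2, 3, 5, 8, 10

A0 = {5, 8}
A1: add {2, 3} — 2 (Max) has 2→5; 3 (Max) has 3→5.
A2: add {10} — 10 (Min): all of {2, 5, 8} already in.
A3 = A2; e.g. 1 (Max) has no edge into A2. Fixed point.
Max's winning region = {2, 3, 5, 8, 10}.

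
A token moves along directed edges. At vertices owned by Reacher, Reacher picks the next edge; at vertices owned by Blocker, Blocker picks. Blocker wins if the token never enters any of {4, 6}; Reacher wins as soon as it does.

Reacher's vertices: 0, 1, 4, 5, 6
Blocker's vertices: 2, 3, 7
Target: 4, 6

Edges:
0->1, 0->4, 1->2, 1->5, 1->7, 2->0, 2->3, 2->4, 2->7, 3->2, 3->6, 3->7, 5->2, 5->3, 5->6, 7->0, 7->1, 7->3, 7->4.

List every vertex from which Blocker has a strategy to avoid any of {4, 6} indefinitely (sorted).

2, 3, 7

A0 = {4, 6}
A1: add {0, 5} — 0 (Reacher) has 0→4; 5 (Reacher) has 5→6.
A2: add {1} — 1 (Reacher) has 1→5.
A3 = A2; e.g. 2 (Blocker) can still go to 3. Fixed point.
Reacher's attractor = {0, 1, 4, 5, 6}; Blocker avoids the target exactly from the complement.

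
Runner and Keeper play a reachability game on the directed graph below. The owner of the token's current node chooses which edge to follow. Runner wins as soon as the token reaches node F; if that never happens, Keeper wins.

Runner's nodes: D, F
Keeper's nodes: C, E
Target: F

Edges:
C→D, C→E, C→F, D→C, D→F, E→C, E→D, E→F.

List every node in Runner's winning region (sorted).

A0 = {F}
A1: add {D} — D (Runner) has D→F.
A2 = A1; e.g. C (Keeper) can still go to E. Fixed point.
Runner's winning region = {D, F}.

D, F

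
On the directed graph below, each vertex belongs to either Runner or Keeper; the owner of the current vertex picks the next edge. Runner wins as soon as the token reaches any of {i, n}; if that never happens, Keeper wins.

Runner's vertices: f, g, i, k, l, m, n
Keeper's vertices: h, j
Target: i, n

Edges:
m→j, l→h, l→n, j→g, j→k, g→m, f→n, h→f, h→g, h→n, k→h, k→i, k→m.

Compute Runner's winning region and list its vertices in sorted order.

f, i, k, l, n

A0 = {i, n}
A1: add {f, k, l} — f (Runner) has f→n; k (Runner) has k→i; l (Runner) has l→n.
A2 = A1; e.g. g (Runner) has no edge into A1. Fixed point.
Runner's winning region = {f, i, k, l, n}.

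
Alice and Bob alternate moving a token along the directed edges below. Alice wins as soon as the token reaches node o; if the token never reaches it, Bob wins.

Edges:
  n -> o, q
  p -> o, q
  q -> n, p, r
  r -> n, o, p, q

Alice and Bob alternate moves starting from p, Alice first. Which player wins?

Alice

Track states (vertex, player-to-move).
A0 = {(o,Alice), (o,Bob)}
A1: add {(n,Alice), (p,Alice), (r,Alice)}.
(p,Alice) ∈ A1 ⇒ Alice forces the target.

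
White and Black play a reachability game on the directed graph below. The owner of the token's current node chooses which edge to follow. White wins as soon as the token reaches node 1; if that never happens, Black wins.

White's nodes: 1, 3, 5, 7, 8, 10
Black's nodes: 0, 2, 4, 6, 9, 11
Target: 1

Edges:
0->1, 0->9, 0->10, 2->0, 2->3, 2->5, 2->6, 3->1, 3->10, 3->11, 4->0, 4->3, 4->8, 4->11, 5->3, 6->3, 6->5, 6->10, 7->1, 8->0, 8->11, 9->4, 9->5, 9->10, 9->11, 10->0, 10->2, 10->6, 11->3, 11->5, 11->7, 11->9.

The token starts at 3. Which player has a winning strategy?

White

A0 = {1}
A1: add {3, 7} — 3 (White) has 3→1; 7 (White) has 7→1.
3 ∈ A1, so White can force the target.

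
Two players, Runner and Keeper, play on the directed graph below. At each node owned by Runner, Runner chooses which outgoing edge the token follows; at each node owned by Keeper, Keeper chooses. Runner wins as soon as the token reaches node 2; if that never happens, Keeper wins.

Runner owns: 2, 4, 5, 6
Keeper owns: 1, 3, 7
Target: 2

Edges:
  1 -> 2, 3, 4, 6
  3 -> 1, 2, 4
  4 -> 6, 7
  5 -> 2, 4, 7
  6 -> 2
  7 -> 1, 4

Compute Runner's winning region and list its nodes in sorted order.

A0 = {2}
A1: add {5, 6} — 5 (Runner) has 5→2; 6 (Runner) has 6→2.
A2: add {4} — 4 (Runner) has 4→6.
A3 = A2; e.g. 1 (Keeper) can still go to 3. Fixed point.
Runner's winning region = {2, 4, 5, 6}.

2, 4, 5, 6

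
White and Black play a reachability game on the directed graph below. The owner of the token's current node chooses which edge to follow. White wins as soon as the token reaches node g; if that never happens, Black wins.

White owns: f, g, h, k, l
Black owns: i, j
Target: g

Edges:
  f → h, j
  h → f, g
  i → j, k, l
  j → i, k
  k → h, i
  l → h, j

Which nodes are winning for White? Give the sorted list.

A0 = {g}
A1: add {h} — h (White) has h→g.
A2: add {f, k, l} — f (White) has f→h; k (White) has k→h; l (White) has l→h.
A3 = A2; e.g. i (Black) can still go to j. Fixed point.
White's winning region = {f, g, h, k, l}.

f, g, h, k, l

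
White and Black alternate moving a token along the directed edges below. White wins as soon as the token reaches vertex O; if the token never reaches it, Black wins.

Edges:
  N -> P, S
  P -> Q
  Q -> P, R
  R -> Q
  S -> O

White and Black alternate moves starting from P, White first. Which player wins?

Black

Track states (vertex, player-to-move).
A0 = {(O,White), (O,Black)}
A1: add {(S,White), (S,Black)}.
A2: add {(N,White)}.
A3 = A2; e.g. (N,Black) stays out. (P,White) never enters ⇒ Black avoids the target.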